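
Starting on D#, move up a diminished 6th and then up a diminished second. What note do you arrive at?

Cbb

A diminished sixth up from D# is Bb (letter B, 7 semitones up).
A diminished second up from Bb is Cbb (letter C, 0 semitones up).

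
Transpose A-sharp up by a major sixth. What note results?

A sixth above A lands on the letter F.
A major sixth spans 9 semitones, so A# moves to pitch class 7. On the letter F that is F##.

F##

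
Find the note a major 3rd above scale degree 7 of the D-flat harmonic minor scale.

Scale degree 7 of Db harmonic minor is C.
A major third (4 semitones) above C lands on the letter E, giving E.

E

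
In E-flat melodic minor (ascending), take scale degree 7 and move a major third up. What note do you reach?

Scale degree 7 of Eb melodic minor (ascending) is D.
A major third (4 semitones) above D lands on the letter F, giving F#.

F#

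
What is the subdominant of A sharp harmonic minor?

D#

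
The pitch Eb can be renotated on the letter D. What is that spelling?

D#

Plain D sits 1 semitone below Eb, so on the letter D the same pitch needs a sharp: D#.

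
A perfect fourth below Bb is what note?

F

A fourth below B lands on the letter F.
A perfect fourth spans 5 semitones, so Bb moves to pitch class 5. On the letter F that is F.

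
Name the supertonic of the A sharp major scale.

Degree 2 takes the letter 1 step above A, which is B.
In major, degree 2 sits 2 semitones above the tonic. A# + 2 semitones is pitch class 0, spelled on B as B#.

B#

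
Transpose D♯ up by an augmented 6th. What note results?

D up a major sixth is B, so the target letter is B.
From D#, an augmented sixth is 10 semitones up: B##.

B##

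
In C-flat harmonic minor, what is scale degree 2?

Db

The Cb harmonic minor scale runs Cb Db Ebb Fb Gb Abb Bb.
Degree 2 is Db.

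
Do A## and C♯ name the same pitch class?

Two spellings are enharmonically equivalent only if they share a pitch class.
Here A## → 11, C# → 1; 1 ≠ 11, so they are not.

No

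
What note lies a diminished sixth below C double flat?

A sixth below C lands on the letter E.
A diminished sixth spans 7 semitones, so Cbb moves to pitch class 3. On the letter E that is Eb.

Eb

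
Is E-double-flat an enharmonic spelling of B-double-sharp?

Two spellings are enharmonically equivalent only if they share a pitch class.
Here Ebb → 2, B## → 1; 1 ≠ 2, so they are not.

No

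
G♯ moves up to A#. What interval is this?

Counting letters G–A gives a second.
G#→A# = 2 semitones, exactly the major second.

major second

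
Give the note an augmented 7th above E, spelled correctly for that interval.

D##

A seventh above E lands on the letter D.
An augmented seventh spans 12 semitones, so E moves to pitch class 4. On the letter D that is D##.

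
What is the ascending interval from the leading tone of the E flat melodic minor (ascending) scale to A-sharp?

The leading tone of Eb melodic minor (ascending) is D.
D up to A#: letters D→A make it a fifth; 8 semitones makes it augmented.

augmented fifth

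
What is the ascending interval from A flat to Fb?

Counting letters A–B–C–D–E–F gives a sixth.
Ab→Fb = 8 semitones, 1 narrower than the major sixth (9), so minor.

minor sixth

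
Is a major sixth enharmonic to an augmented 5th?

No

A major sixth spans 9 semitones; an augmented fifth spans 8.
The spans differ, so they are not enharmonic equivalents.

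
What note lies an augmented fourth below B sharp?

F#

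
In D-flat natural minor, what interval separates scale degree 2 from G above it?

major third

Scale degree 2 of Db natural minor is Eb.
Eb up to G: letters E→G make it a third; 4 semitones makes it major.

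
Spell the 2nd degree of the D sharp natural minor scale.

E#

The D# natural minor scale runs D# E# F# G# A# B C#.
Degree 2 is E#.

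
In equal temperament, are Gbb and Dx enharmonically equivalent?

No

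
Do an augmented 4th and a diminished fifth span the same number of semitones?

Yes

An augmented fourth spans 6 semitones; a diminished fifth spans 6.
They are enharmonically equivalent.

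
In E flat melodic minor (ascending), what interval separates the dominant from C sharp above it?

The dominant of Eb melodic minor (ascending) is Bb.
Bb up to C#: letters B→C make it a second; 3 semitones makes it augmented.

augmented second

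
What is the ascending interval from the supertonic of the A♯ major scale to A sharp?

minor seventh

The supertonic of A# major is B#.
B# up to A#: letters B→A make it a seventh; 10 semitones makes it minor.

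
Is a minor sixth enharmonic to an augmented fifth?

Yes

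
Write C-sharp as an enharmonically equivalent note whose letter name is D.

Db

Plain D sits 1 semitone above C#, so on the letter D the same pitch needs a flat: Db.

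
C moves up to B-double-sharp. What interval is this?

The letter names run C→B, a span of 6 letter steps, so the interval is some kind of seventh.
C to B## is 13 semitones. A major seventh is 11, so 13 makes it doubly augmented.

doubly augmented seventh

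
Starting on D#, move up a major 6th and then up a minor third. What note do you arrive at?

D#

A major sixth up from D# is B# (letter B, 9 semitones up).
A minor third up from B# is D# (letter D, 3 semitones up).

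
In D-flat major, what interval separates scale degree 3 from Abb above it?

Scale degree 3 of Db major is F.
F up to Abb: letters F→A make it a third; 2 semitones makes it diminished.

diminished third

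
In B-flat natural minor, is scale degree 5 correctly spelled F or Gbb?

F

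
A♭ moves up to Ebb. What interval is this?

diminished fifth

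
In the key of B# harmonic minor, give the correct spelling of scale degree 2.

C##

The B# harmonic minor scale runs B# C## D# E# F## G# A##.
Degree 2 is C##.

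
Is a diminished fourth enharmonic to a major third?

Yes

A diminished fourth spans 4 semitones; a major third spans 4.
They are enharmonically equivalent.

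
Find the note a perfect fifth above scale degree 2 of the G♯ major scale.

Scale degree 2 of G# major is A#.
A perfect fifth (7 semitones) above A# lands on the letter E, giving E#.

E#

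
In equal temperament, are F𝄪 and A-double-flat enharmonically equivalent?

F## is pitch class 7; Abb is pitch class 7.
All spellings map to pitch class 7, so they are enharmonically equivalent.

Yes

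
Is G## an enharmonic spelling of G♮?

No

Two spellings are enharmonically equivalent only if they share a pitch class.
Here G## → 9, G → 7; 7 ≠ 9, so they are not.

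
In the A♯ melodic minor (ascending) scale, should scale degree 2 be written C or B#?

Each scale degree takes a distinct letter name. Degree 2 of a scale on A must use the letter B.
B# and C are enharmonically the same pitch, but only B# uses the letter B, so it is the correct spelling here.

B#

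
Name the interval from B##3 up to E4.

doubly diminished fourth

The letter names run B→E, a span of 3 letter steps, so the interval is some kind of fourth.
B## to E is 3 semitones. A perfect fourth is 5, so 3 makes it doubly diminished.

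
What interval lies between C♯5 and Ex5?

Counting letters C–D–E gives a third.
C#→E## = 5 semitones, 1 wider than the major third (4), so augmented.

augmented third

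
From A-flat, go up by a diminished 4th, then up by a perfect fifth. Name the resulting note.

Abb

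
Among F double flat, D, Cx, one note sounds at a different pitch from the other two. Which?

Fbb

In 12-tone equal temperament, enharmonic equivalents share a pitch class. Fbb is pitch class 3; D is pitch class 2; C## is pitch class 2.
D and C## share pitch class 2, while Fbb is pitch class 3.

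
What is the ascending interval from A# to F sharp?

Counting letters A–B–C–D–E–F gives a sixth.
A#→F# = 8 semitones, 1 narrower than the major sixth (9), so minor.

minor sixth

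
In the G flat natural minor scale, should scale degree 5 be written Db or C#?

Db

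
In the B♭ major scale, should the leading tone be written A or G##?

Each scale degree takes a distinct letter name. Degree 7 of a scale on B must use the letter A.
A and G## are enharmonically the same pitch, but only A uses the letter A, so it is the correct spelling here.

A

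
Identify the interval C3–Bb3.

minor seventh

The letter names run C→B, a span of 6 letter steps, so the interval is some kind of seventh.
C to Bb is 10 semitones. A major seventh is 11, so 10 makes it minor.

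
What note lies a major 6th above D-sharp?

B#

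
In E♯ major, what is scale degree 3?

G##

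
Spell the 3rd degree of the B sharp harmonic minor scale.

D#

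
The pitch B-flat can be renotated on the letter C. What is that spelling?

Plain C sits 2 semitones above Bb, so on the letter C the same pitch needs a double flat: Cbb.

Cbb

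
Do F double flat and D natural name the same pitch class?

No

Two spellings are enharmonically equivalent only if they share a pitch class.
Here Fbb → 3, D → 2; 2 ≠ 3, so they are not.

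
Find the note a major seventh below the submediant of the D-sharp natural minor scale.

C

The submediant of D# natural minor is B.
A major seventh (11 semitones) below B lands on the letter C, giving C.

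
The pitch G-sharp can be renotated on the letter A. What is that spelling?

Ab

Plain A sits 1 semitone above G#, so on the letter A the same pitch needs a flat: Ab.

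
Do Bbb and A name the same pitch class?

Bbb = pitch class 9 and A = pitch class 9 — the same pitch class, so they are enharmonic equivalents.

Yes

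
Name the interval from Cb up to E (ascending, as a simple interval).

The letter names run C→E, a span of 2 letter steps, so the interval is some kind of third.
Cb to E is 5 semitones. A major third is 4, so 5 makes it augmented.

augmented third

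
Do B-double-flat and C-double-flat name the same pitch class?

Bbb is pitch class 9; Cbb is pitch class 10.
The pitch classes differ (9 vs. 10), so they are not enharmonic equivalents.

No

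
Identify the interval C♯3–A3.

minor sixth

The letter names run C→A, a span of 5 letter steps, so the interval is some kind of sixth.
C# to A is 8 semitones. A major sixth is 9, so 8 makes it minor.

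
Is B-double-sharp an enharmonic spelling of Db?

B## is pitch class 1; Db is pitch class 1.
All spellings map to pitch class 1, so they are enharmonically equivalent.

Yes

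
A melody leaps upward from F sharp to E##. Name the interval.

augmented seventh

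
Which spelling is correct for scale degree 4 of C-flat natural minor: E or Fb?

Each scale degree takes a distinct letter name. Degree 4 of a scale on C must use the letter F.
Fb and E are enharmonically the same pitch, but only Fb uses the letter F, so it is the correct spelling here.

Fb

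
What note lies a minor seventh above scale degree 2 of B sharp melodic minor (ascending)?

Scale degree 2 of B# melodic minor (ascending) is C##.
A minor seventh (10 semitones) above C## lands on the letter B, giving B#.

B#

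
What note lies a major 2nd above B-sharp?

C##

A second above B lands on the letter C.
A major second spans 2 semitones, so B# moves to pitch class 2. On the letter C that is C##.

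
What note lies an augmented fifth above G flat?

A fifth above G lands on the letter D.
An augmented fifth spans 8 semitones, so Gb moves to pitch class 2. On the letter D that is D.

D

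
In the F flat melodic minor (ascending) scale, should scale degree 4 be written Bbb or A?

Bbb

Each scale degree takes a distinct letter name. Degree 4 of a scale on F must use the letter B.
Bbb and A are enharmonically the same pitch, but only Bbb uses the letter B, so it is the correct spelling here.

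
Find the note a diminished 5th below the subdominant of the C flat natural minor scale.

The subdominant of Cb natural minor is Fb.
A diminished fifth (6 semitones) below Fb lands on the letter B, giving Bb.

Bb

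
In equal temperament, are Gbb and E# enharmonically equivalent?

Yes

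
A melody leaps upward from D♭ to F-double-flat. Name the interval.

diminished third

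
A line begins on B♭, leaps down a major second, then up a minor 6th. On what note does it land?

A major second down from Bb is Ab (letter A, 2 semitones down).
A minor sixth up from Ab is Fb (letter F, 8 semitones up).

Fb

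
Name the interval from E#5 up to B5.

diminished fifth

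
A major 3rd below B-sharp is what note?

G#

B down a major third is G, so the target letter is G.
From B#, a major third is 4 semitones down: G#.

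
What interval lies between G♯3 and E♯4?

major sixth

The letter names run G→E, a span of 5 letter steps, so the interval is some kind of sixth.
G# to E# is 9 semitones. A major sixth is 9, so 9 makes it major.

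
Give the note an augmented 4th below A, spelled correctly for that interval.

Eb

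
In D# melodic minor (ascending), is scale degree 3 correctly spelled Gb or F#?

Each scale degree takes a distinct letter name. Degree 3 of a scale on D must use the letter F.
F# and Gb are enharmonically the same pitch, but only F# uses the letter F, so it is the correct spelling here.

F#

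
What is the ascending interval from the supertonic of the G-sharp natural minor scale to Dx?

The supertonic of G# natural minor is A#.
A# up to D##: letters A→D make it a fourth; 6 semitones makes it augmented.

augmented fourth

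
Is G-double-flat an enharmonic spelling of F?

Yes

Gbb = pitch class 5 and F = pitch class 5 — the same pitch class, so they are enharmonic equivalents.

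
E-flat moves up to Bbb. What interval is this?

diminished fifth

The letter names run E→B, a span of 4 letter steps, so the interval is some kind of fifth.
Eb to Bbb is 6 semitones. A perfect fifth is 7, so 6 makes it diminished.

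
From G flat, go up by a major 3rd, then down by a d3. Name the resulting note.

G#

A major third up from Gb is Bb (letter B, 4 semitones up).
A diminished third down from Bb is G# (letter G, 2 semitones down).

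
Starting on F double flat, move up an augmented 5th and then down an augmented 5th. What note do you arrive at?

Fbb

An augmented fifth up from Fbb is Cb (letter C, 8 semitones up).
An augmented fifth down from Cb is Fbb (letter F, 8 semitones down).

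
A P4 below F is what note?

C

A fourth below F lands on the letter C.
A perfect fourth spans 5 semitones, so F moves to pitch class 0. On the letter C that is C.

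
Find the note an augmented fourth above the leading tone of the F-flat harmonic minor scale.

A

The leading tone of Fb harmonic minor is Eb.
An augmented fourth (6 semitones) above Eb lands on the letter A, giving A.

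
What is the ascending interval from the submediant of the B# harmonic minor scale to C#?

perfect fourth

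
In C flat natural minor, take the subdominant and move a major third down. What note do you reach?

The subdominant of Cb natural minor is Fb.
A major third (4 semitones) below Fb lands on the letter D, giving Dbb.

Dbb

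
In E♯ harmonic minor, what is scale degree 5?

B#

The E# harmonic minor scale runs E# F## G# A# B# C# D##.
Degree 5 is B#.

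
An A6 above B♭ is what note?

G#

A sixth above B lands on the letter G.
An augmented sixth spans 10 semitones, so Bb moves to pitch class 8. On the letter G that is G#.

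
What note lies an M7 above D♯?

C##

D up a major seventh is C#, so the target letter is C.
From D#, a major seventh is 11 semitones up: C##.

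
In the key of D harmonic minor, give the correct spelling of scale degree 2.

E

Degree 2 takes the letter 1 step above D, which is E.
In harmonic minor, degree 2 sits 2 semitones above the tonic. D + 2 semitones is pitch class 4, spelled on E as E.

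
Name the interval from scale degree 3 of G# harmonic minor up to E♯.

augmented fourth

Scale degree 3 of G# harmonic minor is B.
B up to E#: letters B→E make it a fourth; 6 semitones makes it augmented.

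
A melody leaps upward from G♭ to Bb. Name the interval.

major third

Counting letters G–A–B gives a third.
Gb→Bb = 4 semitones, exactly the major third.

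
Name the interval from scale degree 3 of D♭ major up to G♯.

Scale degree 3 of Db major is F.
F up to G#: letters F→G make it a second; 3 semitones makes it augmented.

augmented second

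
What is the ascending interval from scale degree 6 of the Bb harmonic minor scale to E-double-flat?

Scale degree 6 of Bb harmonic minor is Gb.
Gb up to Ebb: letters G→E make it a sixth; 8 semitones makes it minor.

minor sixth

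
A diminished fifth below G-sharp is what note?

C##

G down a perfect fifth is C, so the target letter is C.
From G#, a diminished fifth is 6 semitones down: C##.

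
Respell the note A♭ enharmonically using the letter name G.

Ab is pitch class 8. The letter G alone is pitch class 7.
To reach pitch class 8 from G requires an offset of +1 semitone, i.e. sharp: G#.

G#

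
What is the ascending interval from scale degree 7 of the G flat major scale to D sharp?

augmented sixth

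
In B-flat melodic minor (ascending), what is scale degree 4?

Degree 4 takes the letter 3 steps above B, which is E.
In melodic minor (ascending), degree 4 sits 5 semitones above the tonic. Bb + 5 semitones is pitch class 3, spelled on E as Eb.

Eb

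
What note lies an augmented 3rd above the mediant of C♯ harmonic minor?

The mediant of C# harmonic minor is E.
An augmented third (5 semitones) above E lands on the letter G, giving G##.

G##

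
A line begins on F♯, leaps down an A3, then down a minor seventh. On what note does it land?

Eb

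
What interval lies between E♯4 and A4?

The letter names run E→A, a span of 3 letter steps, so the interval is some kind of fourth.
E# to A is 4 semitones. A perfect fourth is 5, so 4 makes it diminished.

diminished fourth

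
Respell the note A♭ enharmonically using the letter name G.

Ab is pitch class 8. The letter G alone is pitch class 7.
To reach pitch class 8 from G requires an offset of +1 semitone, i.e. sharp: G#.

G#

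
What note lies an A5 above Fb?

C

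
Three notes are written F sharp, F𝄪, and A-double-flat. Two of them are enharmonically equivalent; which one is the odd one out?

F#

In 12-tone equal temperament, enharmonic equivalents share a pitch class. F# is pitch class 6; F## is pitch class 7; Abb is pitch class 7.
F## and Abb share pitch class 7, while F# is pitch class 6.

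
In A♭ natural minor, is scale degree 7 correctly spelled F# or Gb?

Gb

Each scale degree takes a distinct letter name. Degree 7 of a scale on A must use the letter G.
Gb and F# are enharmonically the same pitch, but only Gb uses the letter G, so it is the correct spelling here.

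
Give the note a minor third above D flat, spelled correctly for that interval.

Fb

D up a major third is F#, so the target letter is F.
From Db, a minor third is 3 semitones up: Fb.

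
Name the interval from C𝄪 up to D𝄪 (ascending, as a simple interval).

The letter names run C→D, a span of 1 letter step, so the interval is some kind of second.
C## to D## is 2 semitones. A major second is 2, so 2 makes it major.

major second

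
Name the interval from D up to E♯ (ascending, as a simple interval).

The letter names run D→E, a span of 1 letter step, so the interval is some kind of second.
D to E# is 3 semitones. A major second is 2, so 3 makes it augmented.

augmented second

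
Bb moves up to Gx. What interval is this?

Counting letters B–C–D–E–F–G gives a sixth.
Bb→G## = 11 semitones, 2 wider than the major sixth (9), so doubly augmented.

doubly augmented sixth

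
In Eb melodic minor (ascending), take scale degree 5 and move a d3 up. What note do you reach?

Dbb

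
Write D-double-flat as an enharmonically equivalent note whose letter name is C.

Plain C sits at the same pitch as Dbb, so on the letter C the same pitch needs a natural: C.

C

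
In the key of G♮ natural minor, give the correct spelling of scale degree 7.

F

Degree 7 takes the letter 6 steps above G, which is F.
In natural minor, degree 7 sits 10 semitones above the tonic. G + 10 semitones is pitch class 5, spelled on F as F.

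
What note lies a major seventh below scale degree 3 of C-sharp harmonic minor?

Scale degree 3 of C# harmonic minor is E.
A major seventh (11 semitones) below E lands on the letter F, giving F.

F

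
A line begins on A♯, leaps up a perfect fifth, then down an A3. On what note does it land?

A perfect fifth up from A# is E# (letter E, 7 semitones up).
An augmented third down from E# is C (letter C, 5 semitones down).

C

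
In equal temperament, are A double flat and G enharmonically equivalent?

Abb is pitch class 7; G is pitch class 7.
All spellings map to pitch class 7, so they are enharmonically equivalent.

Yes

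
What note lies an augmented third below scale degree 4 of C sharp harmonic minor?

Scale degree 4 of C# harmonic minor is F#.
An augmented third (5 semitones) below F# lands on the letter D, giving Db.

Db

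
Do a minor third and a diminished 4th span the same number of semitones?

No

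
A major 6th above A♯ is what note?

F##

A sixth above A lands on the letter F.
A major sixth spans 9 semitones, so A# moves to pitch class 7. On the letter F that is F##.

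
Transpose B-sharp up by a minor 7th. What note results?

A#

A seventh above B lands on the letter A.
A minor seventh spans 10 semitones, so B# moves to pitch class 10. On the letter A that is A#.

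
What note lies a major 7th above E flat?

E up a major seventh is D#, so the target letter is D.
From Eb, a major seventh is 11 semitones up: D.

D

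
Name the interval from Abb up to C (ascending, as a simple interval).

Counting letters A–B–C gives a third.
Abb→C = 5 semitones, 1 wider than the major third (4), so augmented.

augmented third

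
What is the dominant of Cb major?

Degree 5 takes the letter 4 steps above C, which is G.
In major, degree 5 sits 7 semitones above the tonic. Cb + 7 semitones is pitch class 6, spelled on G as Gb.

Gb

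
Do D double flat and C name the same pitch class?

Yes

Dbb is pitch class 0; C is pitch class 0.
All spellings map to pitch class 0, so they are enharmonically equivalent.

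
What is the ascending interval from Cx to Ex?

major third

Counting letters C–D–E gives a third.
C##→E## = 4 semitones, exactly the major third.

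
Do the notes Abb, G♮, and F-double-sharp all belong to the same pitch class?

Abb = pitch class 7 and G = pitch class 7 and F## = pitch class 7 — the same pitch class, so they are enharmonic equivalents.

Yes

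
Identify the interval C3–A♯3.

The letter names run C→A, a span of 5 letter steps, so the interval is some kind of sixth.
C to A# is 10 semitones. A major sixth is 9, so 10 makes it augmented.

augmented sixth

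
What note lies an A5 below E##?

A#

A fifth below E lands on the letter A.
An augmented fifth spans 8 semitones, so E## moves to pitch class 10. On the letter A that is A#.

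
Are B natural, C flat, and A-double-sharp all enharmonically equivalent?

Yes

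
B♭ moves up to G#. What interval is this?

Counting letters B–C–D–E–F–G gives a sixth.
Bb→G# = 10 semitones, 1 wider than the major sixth (9), so augmented.

augmented sixth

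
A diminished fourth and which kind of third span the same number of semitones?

A diminished fourth spans 4 semitones.
A third spanning 4 semitones is major (the major third is 4).

major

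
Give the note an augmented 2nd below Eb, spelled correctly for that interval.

Dbb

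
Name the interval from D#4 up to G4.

The letter names run D→G, a span of 3 letter steps, so the interval is some kind of fourth.
D# to G is 4 semitones. A perfect fourth is 5, so 4 makes it diminished.

diminished fourth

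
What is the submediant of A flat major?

F

Degree 6 takes the letter 5 steps above A, which is F.
In major, degree 6 sits 9 semitones above the tonic. Ab + 9 semitones is pitch class 5, spelled on F as F.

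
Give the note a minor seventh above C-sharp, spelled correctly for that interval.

B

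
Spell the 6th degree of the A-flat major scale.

The Ab major scale runs Ab Bb C Db Eb F G.
Degree 6 is F.

F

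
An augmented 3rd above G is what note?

B#

A third above G lands on the letter B.
An augmented third spans 5 semitones, so G moves to pitch class 0. On the letter B that is B#.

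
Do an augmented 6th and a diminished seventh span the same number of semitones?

No

An augmented sixth spans 10 semitones; a diminished seventh spans 9.
The spans differ, so they are not enharmonic equivalents.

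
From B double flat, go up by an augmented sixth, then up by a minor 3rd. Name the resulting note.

Bb

An augmented sixth up from Bbb is G (letter G, 10 semitones up).
A minor third up from G is Bb (letter B, 3 semitones up).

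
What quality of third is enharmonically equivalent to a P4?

augmented

A perfect fourth spans 5 semitones.
A third spanning 5 semitones is augmented (the major third is 4).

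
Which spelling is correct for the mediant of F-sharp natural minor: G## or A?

A

Each scale degree takes a distinct letter name. Degree 3 of a scale on F must use the letter A.
A and G## are enharmonically the same pitch, but only A uses the letter A, so it is the correct spelling here.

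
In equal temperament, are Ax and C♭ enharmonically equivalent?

Yes

A## = pitch class 11 and Cb = pitch class 11 — the same pitch class, so they are enharmonic equivalents.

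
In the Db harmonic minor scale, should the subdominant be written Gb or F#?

Each scale degree takes a distinct letter name. Degree 4 of a scale on D must use the letter G.
Gb and F# are enharmonically the same pitch, but only Gb uses the letter G, so it is the correct spelling here.

Gb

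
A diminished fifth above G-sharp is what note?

A fifth above G lands on the letter D.
A diminished fifth spans 6 semitones, so G# moves to pitch class 2. On the letter D that is D.

D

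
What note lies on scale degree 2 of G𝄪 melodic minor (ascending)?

Degree 2 takes the letter 1 step above G, which is A.
In melodic minor (ascending), degree 2 sits 2 semitones above the tonic. G## + 2 semitones is pitch class 11, spelled on A as A##.

A##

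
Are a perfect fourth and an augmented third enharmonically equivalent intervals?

Yes

A perfect fourth spans 5 semitones; an augmented third spans 5.
They are enharmonically equivalent.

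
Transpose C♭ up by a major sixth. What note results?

Ab

C up a major sixth is A, so the target letter is A.
From Cb, a major sixth is 9 semitones up: Ab.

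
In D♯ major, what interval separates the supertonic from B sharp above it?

The supertonic of D# major is E#.
E# up to B#: letters E→B make it a fifth; 7 semitones makes it perfect.

perfect fifth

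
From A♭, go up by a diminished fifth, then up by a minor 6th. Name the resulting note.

Cbb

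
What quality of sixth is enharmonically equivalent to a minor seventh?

augmented

A minor seventh spans 10 semitones.
A sixth spanning 10 semitones is augmented (the major sixth is 9).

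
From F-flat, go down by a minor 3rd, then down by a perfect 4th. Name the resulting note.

Ab

A minor third down from Fb is Db (letter D, 3 semitones down).
A perfect fourth down from Db is Ab (letter A, 5 semitones down).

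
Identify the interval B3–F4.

The letter names run B→F, a span of 4 letter steps, so the interval is some kind of fifth.
B to F is 6 semitones. A perfect fifth is 7, so 6 makes it diminished.

diminished fifth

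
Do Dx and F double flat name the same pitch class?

No

D## is pitch class 4; Fbb is pitch class 3.
The pitch classes differ (4 vs. 3), so they are not enharmonic equivalents.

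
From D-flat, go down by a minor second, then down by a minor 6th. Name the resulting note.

E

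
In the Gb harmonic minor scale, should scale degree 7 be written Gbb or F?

F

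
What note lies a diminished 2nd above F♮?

Gbb

F up a major second is G, so the target letter is G.
From F, a diminished second is 0 semitones up: Gbb.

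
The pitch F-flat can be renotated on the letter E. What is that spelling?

E

Fb is pitch class 4. The letter E alone is pitch class 4.
Pitch class 4 on E needs no accidental: E.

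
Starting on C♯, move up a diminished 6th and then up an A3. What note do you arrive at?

C#

A diminished sixth up from C# is Ab (letter A, 7 semitones up).
An augmented third up from Ab is C# (letter C, 5 semitones up).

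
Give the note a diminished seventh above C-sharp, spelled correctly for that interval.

C up a major seventh is B, so the target letter is B.
From C#, a diminished seventh is 9 semitones up: Bb.

Bb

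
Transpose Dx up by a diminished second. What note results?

E

A second above D lands on the letter E.
A diminished second spans 0 semitones, so D## moves to pitch class 4. On the letter E that is E.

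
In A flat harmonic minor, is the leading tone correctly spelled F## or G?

Each scale degree takes a distinct letter name. Degree 7 of a scale on A must use the letter G.
G and F## are enharmonically the same pitch, but only G uses the letter G, so it is the correct spelling here.

G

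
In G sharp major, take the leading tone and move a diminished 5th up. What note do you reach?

The leading tone of G# major is F##.
A diminished fifth (6 semitones) above F## lands on the letter C, giving C#.

C#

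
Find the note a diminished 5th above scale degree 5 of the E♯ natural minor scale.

F#

Scale degree 5 of E# natural minor is B#.
A diminished fifth (6 semitones) above B# lands on the letter F, giving F#.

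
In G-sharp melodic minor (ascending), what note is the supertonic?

Degree 2 takes the letter 1 step above G, which is A.
In melodic minor (ascending), degree 2 sits 2 semitones above the tonic. G# + 2 semitones is pitch class 10, spelled on A as A#.

A#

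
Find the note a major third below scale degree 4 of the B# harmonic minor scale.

Scale degree 4 of B# harmonic minor is E#.
A major third (4 semitones) below E# lands on the letter C, giving C#.

C#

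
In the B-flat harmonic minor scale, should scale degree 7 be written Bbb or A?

Each scale degree takes a distinct letter name. Degree 7 of a scale on B must use the letter A.
A and Bbb are enharmonically the same pitch, but only A uses the letter A, so it is the correct spelling here.

A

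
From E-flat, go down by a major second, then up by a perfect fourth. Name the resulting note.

A major second down from Eb is Db (letter D, 2 semitones down).
A perfect fourth up from Db is Gb (letter G, 5 semitones up).

Gb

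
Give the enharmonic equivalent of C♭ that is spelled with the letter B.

Cb is pitch class 11. The letter B alone is pitch class 11.
Pitch class 11 on B needs no accidental: B.

B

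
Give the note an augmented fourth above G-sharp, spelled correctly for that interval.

A fourth above G lands on the letter C.
An augmented fourth spans 6 semitones, so G# moves to pitch class 2. On the letter C that is C##.

C##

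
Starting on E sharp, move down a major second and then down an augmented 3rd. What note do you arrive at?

A major second down from E# is D# (letter D, 2 semitones down).
An augmented third down from D# is Bb (letter B, 5 semitones down).

Bb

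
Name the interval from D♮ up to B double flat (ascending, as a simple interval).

diminished sixth

The letter names run D→B, a span of 5 letter steps, so the interval is some kind of sixth.
D to Bbb is 7 semitones. A major sixth is 9, so 7 makes it diminished.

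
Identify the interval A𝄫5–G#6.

doubly augmented seventh

The letter names run A→G, a span of 6 letter steps, so the interval is some kind of seventh.
Abb to G# is 13 semitones. A major seventh is 11, so 13 makes it doubly augmented.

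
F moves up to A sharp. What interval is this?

augmented third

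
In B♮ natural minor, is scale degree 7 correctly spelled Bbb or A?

Each scale degree takes a distinct letter name. Degree 7 of a scale on B must use the letter A.
A and Bbb are enharmonically the same pitch, but only A uses the letter A, so it is the correct spelling here.

A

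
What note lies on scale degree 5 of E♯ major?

B#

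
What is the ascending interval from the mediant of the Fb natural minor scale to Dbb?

The mediant of Fb natural minor is Abb.
Abb up to Dbb: letters A→D make it a fourth; 5 semitones makes it perfect.

perfect fourth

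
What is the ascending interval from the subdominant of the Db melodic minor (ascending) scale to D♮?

The subdominant of Db melodic minor (ascending) is Gb.
Gb up to D: letters G→D make it a fifth; 8 semitones makes it augmented.

augmented fifth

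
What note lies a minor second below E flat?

A second below E lands on the letter D.
A minor second spans 1 semitone, so Eb moves to pitch class 2. On the letter D that is D.

D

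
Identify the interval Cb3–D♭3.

Counting letters C–D gives a second.
Cb→Db = 2 semitones, exactly the major second.

major second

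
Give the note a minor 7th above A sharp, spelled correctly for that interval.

A seventh above A lands on the letter G.
A minor seventh spans 10 semitones, so A# moves to pitch class 8. On the letter G that is G#.

G#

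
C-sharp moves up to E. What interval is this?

minor third

The letter names run C→E, a span of 2 letter steps, so the interval is some kind of third.
C# to E is 3 semitones. A major third is 4, so 3 makes it minor.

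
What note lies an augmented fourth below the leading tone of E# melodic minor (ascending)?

A#

The leading tone of E# melodic minor (ascending) is D##.
An augmented fourth (6 semitones) below D## lands on the letter A, giving A#.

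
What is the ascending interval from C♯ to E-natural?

Counting letters C–D–E gives a third.
C#→E = 3 semitones, 1 narrower than the major third (4), so minor.

minor third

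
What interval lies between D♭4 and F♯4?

Counting letters D–E–F gives a third.
Db→F# = 5 semitones, 1 wider than the major third (4), so augmented.

augmented third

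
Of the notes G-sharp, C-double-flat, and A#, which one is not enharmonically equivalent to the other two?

In 12-tone equal temperament, enharmonic equivalents share a pitch class. G# is pitch class 8; Cbb is pitch class 10; A# is pitch class 10.
Cbb and A# share pitch class 10, while G# is pitch class 8.

G#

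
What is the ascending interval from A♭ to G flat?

Counting letters A–B–C–D–E–F–G gives a seventh.
Ab→Gb = 10 semitones, 1 narrower than the major seventh (11), so minor.

minor seventh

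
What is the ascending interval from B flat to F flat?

diminished fifth

Counting letters B–C–D–E–F gives a fifth.
Bb→Fb = 6 semitones, 1 narrower than the perfect fifth (7), so diminished.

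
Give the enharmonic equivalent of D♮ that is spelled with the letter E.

Ebb

D is pitch class 2. The letter E alone is pitch class 4.
To reach pitch class 2 from E requires an offset of -2 semitones, i.e. double flat: Ebb.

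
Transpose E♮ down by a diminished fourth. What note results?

B#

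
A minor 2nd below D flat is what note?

C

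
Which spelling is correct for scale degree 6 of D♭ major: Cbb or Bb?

Each scale degree takes a distinct letter name. Degree 6 of a scale on D must use the letter B.
Bb and Cbb are enharmonically the same pitch, but only Bb uses the letter B, so it is the correct spelling here.

Bb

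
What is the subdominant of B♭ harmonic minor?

Eb

Degree 4 takes the letter 3 steps above B, which is E.
In harmonic minor, degree 4 sits 5 semitones above the tonic. Bb + 5 semitones is pitch class 3, spelled on E as Eb.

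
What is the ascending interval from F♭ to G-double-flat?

The letter names run F→G, a span of 1 letter step, so the interval is some kind of second.
Fb to Gbb is 1 semitone. A major second is 2, so 1 makes it minor.

minor second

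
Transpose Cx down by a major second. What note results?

B#

C down a major second is Bb, so the target letter is B.
From C##, a major second is 2 semitones down: B#.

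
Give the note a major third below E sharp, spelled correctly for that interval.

A third below E lands on the letter C.
A major third spans 4 semitones, so E# moves to pitch class 1. On the letter C that is C#.

C#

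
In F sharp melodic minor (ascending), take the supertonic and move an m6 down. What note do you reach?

B#

The supertonic of F# melodic minor (ascending) is G#.
A minor sixth (8 semitones) below G# lands on the letter B, giving B#.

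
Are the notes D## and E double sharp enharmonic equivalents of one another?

No

D## is pitch class 4; E## is pitch class 6.
The pitch classes differ (4 vs. 6), so they are not enharmonic equivalents.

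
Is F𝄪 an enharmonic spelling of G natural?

Yes

F## = pitch class 7 and G = pitch class 7 — the same pitch class, so they are enharmonic equivalents.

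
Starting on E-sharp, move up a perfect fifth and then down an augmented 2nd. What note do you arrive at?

A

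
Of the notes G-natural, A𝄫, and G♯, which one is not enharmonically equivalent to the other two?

In 12-tone equal temperament, enharmonic equivalents share a pitch class. G is pitch class 7; Abb is pitch class 7; G# is pitch class 8.
G and Abb share pitch class 7, while G# is pitch class 8.

G#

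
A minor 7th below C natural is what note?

D

C down a major seventh is Db, so the target letter is D.
From C, a minor seventh is 10 semitones down: D.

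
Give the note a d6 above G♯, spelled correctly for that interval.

Eb

A sixth above G lands on the letter E.
A diminished sixth spans 7 semitones, so G# moves to pitch class 3. On the letter E that is Eb.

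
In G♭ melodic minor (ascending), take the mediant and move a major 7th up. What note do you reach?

Ab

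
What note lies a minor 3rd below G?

G down a major third is Eb, so the target letter is E.
From G, a minor third is 3 semitones down: E.

E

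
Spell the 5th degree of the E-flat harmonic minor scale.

Bb

The Eb harmonic minor scale runs Eb F Gb Ab Bb Cb D.
Degree 5 is Bb.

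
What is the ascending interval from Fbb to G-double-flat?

major second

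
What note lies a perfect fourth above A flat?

Db

A up a perfect fourth is D, so the target letter is D.
From Ab, a perfect fourth is 5 semitones up: Db.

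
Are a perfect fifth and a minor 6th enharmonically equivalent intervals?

A perfect fifth spans 7 semitones; a minor sixth spans 8.
The spans differ, so they are not enharmonic equivalents.

No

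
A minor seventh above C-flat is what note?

Bbb

A seventh above C lands on the letter B.
A minor seventh spans 10 semitones, so Cb moves to pitch class 9. On the letter B that is Bbb.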